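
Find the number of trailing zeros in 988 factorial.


floor(988/5) = 197
floor(988/25) = 39
floor(988/125) = 7
floor(988/625) = 1
Total = 244

244 trailing zeros


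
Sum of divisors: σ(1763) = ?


Divisors of 1763: 1, 41, 43, 1763
Sum = 1 + 41 + 43 + 1763 = 1848

σ(1763) = 1848


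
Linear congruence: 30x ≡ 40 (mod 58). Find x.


GCD(30, 58) = 2 divides 40
Divide: 15x ≡ 20 (mod 29)
x ≡ 11 (mod 29)


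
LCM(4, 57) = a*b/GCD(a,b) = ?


GCD(4, 57) = 1
LCM = 4*57/1 = 228/1 = 228

LCM = 228


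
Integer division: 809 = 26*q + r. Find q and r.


809 = 26 * 31 + 3
Check: 806 + 3 = 809

q = 31, r = 3


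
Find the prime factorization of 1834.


1834 / 2 = 917
917 / 7 = 131
131 / 131 = 1
1834 = 2 × 7 × 131


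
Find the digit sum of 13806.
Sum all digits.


1 + 3 + 8 + 0 + 6 = 18


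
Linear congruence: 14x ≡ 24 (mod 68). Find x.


GCD(14, 68) = 2 divides 24
Divide: 7x ≡ 12 (mod 34)
x ≡ 26 (mod 34)


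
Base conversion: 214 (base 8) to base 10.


214 (base 8) = 140 (decimal)
140 (decimal) = 140 (base 10)


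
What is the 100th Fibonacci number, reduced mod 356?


F(k) mod 356 for k=1..100:
1, 1, 2, 3, 5, 8, 13, 21, 34, 55, 89, 144, 233, 21, 254, 275, 173, 92, 265, 1, 266, 267, 177, 88, 265, 353, 262, 259, 165, 68, 233, 301, 178, 123, 301, 68, 13, 81, 94, 175, 269, 88, 1, 89, 90, 179, 269, 92, 5, 97, 102, 199, 301, 144, 89, 233, 322, 199, 165, 8, 173, 181, 354, 179, 177, 0, 177, 177, 354, 175, 173, 348, 165, 157, 322, 123, 89, 212, 301, 157, 102, 259, 5, 264, 269, 177, 90, 267, 1, 268, 269, 181, 94, 275, 13, 288, 301, 233, 178, 55
F(100) mod 356 = 55


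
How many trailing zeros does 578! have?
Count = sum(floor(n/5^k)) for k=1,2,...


floor(578/5) = 115
floor(578/25) = 23
floor(578/125) = 4
Total = 142

142 trailing zeros


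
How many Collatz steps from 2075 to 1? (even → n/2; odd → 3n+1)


2075 → 6226 → 3113 → 9340 → 4670 → 2335 → 7006 → 3503 → 10510 → 5255 → 15766 → 7883 → 23650 → 11825 → 35476 → 17738 → 8869 → 26608 → 13304 → 6652 → 3326 → 1663 → 4990 → 2495 → 7486 → 3743 → 11230 → 5615 → 16846 → 8423 → 25270 → 12635 → 37906 → 18953 → 56860 → 28430 → 14215 → 42646 → 21323 → 63970 → 31985 → 95956 → 47978 → 23989 → 71968 → 35984 → 17992 → 8996 → 4498 → 2249 → 6748 → 3374 → 1687 → 5062 → 2531 → 7594 → 3797 → 11392 → 5696 → 2848 → 1424 → 712 → 356 → 178 → 89 → 268 → 134 → 67 → 202 → 101 → 304 → 152 → 76 → 38 → 19 → 58 → 29 → 88 → 44 → 22 → 11 → 34 → 17 → 52 → 26 → 13 → 40 → 20 → 10 → 5 → 16 → 8 → 4 → 2 → 1
Total steps = 94

94 steps


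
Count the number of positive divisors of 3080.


3080 = 2^3 × 5^1 × 7^1 × 11^1
d(3080) = (3+1) × (1+1) × (1+1) × (1+1) = 32

32 divisors


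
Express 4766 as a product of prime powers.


4766 / 2 = 2383
2383 / 2383 = 1
4766 = 2 × 2383


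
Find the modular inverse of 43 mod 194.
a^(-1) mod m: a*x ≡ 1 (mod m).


Use the extended Euclidean algorithm on (194, 43); each row r = 194*s + 43*t:
r=194, s=1, t=0
r=43, s=0, t=1
q=4: r=22, s=1, t=-4   [194*(1) + 43*(-4) = 22]
q=1: r=21, s=-1, t=5   [194*(-1) + 43*(5) = 21]
q=1: r=1, s=2, t=-9   [194*(2) + 43*(-9) = 1]
q=21: r=0, s=-43, t=194   [194*(-43) + 43*(194) = 0]
GCD = 1 with t = -9, so 43*(-9) ≡ 1 (mod 194)
Inverse = -9 mod 194 = 185
Check: 43 * 185 = 7955 ≡ 1 (mod 194)

43^(-1) ≡ 185 (mod 194)


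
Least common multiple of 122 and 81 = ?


GCD(122, 81) = 1
LCM = 122*81/1 = 9882/1 = 9882

LCM = 9882


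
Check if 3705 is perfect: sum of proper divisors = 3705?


Proper divisors of 3705: 1, 3, 5, 13, 15, 19, 39, 57, 65, 95, 195, 247, 285, 741, 1235
Sum = 1 + 3 + 5 + 13 + 15 + 19 + 39 + 57 + 65 + 95 + 195 + 247 + 285 + 741 + 1235 = 3015

No, 3705 is not perfect (3015 ≠ 3705)


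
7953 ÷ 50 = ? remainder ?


7953 = 50 * 159 + 3
Check: 7950 + 3 = 7953

q = 159, r = 3


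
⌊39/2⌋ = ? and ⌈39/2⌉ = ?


39/2 = 19.5000
floor = 19
ceil = 20

floor = 19, ceil = 20


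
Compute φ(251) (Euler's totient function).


251 = 251
Prime factors: 251
φ(251) = 251 × (1-1/251)
= 251 × 250/251 = 250

φ(251) = 250


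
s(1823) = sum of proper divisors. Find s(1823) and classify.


Proper divisors: 1
Sum = 1 = 1
1 < 1823 → deficient

s(1823) = 1 (deficient)


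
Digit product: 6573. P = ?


6 × 5 × 7 × 3 = 630


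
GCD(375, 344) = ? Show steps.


375 = 1 * 344 + 31
344 = 11 * 31 + 3
31 = 10 * 3 + 1
3 = 3 * 1 + 0
GCD = 1


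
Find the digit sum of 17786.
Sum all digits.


1 + 7 + 7 + 8 + 6 = 29


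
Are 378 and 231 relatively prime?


Euclidean algorithm:
378 = 1 * 231 + 147
231 = 1 * 147 + 84
147 = 1 * 84 + 63
84 = 1 * 63 + 21
63 = 3 * 21 + 0
GCD(378, 231) = 21

No, not coprime (GCD = 21)


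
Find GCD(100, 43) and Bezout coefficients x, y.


Tabular extended Euclidean (each row: r = 100*s + 43*t):
r=100, s=1, t=0
r=43, s=0, t=1
q=2: r=14, s=1, t=-2   [100*(1) + 43*(-2) = 14]
q=3: r=1, s=-3, t=7   [100*(-3) + 43*(7) = 1]
q=14: r=0, s=43, t=-100   [100*(43) + 43*(-100) = 0]
GCD = 1; from the row with r=1: x=-3, y=7
Check: 100*(-3) + 43*(7) = -300 + 301 = 1

GCD = 1, x = -3, y = 7


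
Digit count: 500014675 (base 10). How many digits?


500014675 has 9 digits in base 10
floor(log10(500014675)) + 1 = floor(8.6990) + 1 = 9

9 digits (base 10)


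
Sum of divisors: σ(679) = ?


Divisors of 679: 1, 7, 97, 679
Sum = 1 + 7 + 97 + 679 = 784

σ(679) = 784


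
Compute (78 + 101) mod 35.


78 + 101 = 179
179 mod 35 = 4


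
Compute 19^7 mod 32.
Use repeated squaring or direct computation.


19^1 mod 32 = 19
19^2 mod 32 = 9
19^3 mod 32 = 11
19^4 mod 32 = 17
19^5 mod 32 = 3
19^6 mod 32 = 25
19^7 mod 32 = 27


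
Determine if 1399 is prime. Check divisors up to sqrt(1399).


Check divisors up to sqrt(1399) = 37.4032
No divisors found.
1399 is prime.

Yes, 1399 is prime


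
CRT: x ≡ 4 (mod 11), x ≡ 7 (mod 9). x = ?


M = 11*9 = 99
M1 = M/11 = 9, M2 = M/9 = 11
M1^(-1) mod 11 = 5, M2^(-1) mod 9 = 5
x = 4*9*5 + 7*11*5 = 565
565 mod 99 = 70
Check: 70 mod 11 = 4 ✓, 70 mod 9 = 7 ✓

x ≡ 70 (mod 99)


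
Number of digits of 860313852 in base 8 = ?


860313852 in base 8 = 6321654374
Number of digits = 10

10 digits (base 8)


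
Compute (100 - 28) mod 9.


100 - 28 = 72
72 mod 9 = 0


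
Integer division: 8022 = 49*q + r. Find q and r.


8022 = 49 * 163 + 35
Check: 7987 + 35 = 8022

q = 163, r = 35


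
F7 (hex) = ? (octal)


F7 (base 16) = 247 (decimal)
247 (decimal) = 367 (base 8)


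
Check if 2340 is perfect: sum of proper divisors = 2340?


Proper divisors of 2340: 1, 2, 3, 4, 5, 6, 9, 10, 12, 13, 15, 18, 20, 26, 30, 36, 39, 45, 52, 60, 65, 78, 90, 117, 130, 156, 180, 195, 234, 260, 390, 468, 585, 780, 1170
Sum = 1 + 2 + 3 + 4 + 5 + 6 + 9 + 10 + 12 + 13 + 15 + 18 + 20 + 26 + 30 + 36 + 39 + 45 + 52 + 60 + 65 + 78 + 90 + 117 + 130 + 156 + 180 + 195 + 234 + 260 + 390 + 468 + 585 + 780 + 1170 = 5304

No, 2340 is not perfect (5304 ≠ 2340)


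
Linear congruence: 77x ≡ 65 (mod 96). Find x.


GCD(77, 96) = 1, unique solution
a^(-1) mod 96 = 5
x = 5 * 65 mod 96 = 37

x ≡ 37 (mod 96)


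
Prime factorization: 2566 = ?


2566 / 2 = 1283
1283 / 1283 = 1
2566 = 2 × 1283


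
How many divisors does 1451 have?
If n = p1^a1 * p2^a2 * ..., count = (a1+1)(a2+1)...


1451 = 1451^1
d(1451) = (1+1) = 2

2 divisors


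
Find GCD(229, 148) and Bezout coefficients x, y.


Tabular extended Euclidean (each row: r = 229*s + 148*t):
r=229, s=1, t=0
r=148, s=0, t=1
q=1: r=81, s=1, t=-1   [229*(1) + 148*(-1) = 81]
q=1: r=67, s=-1, t=2   [229*(-1) + 148*(2) = 67]
q=1: r=14, s=2, t=-3   [229*(2) + 148*(-3) = 14]
q=4: r=11, s=-9, t=14   [229*(-9) + 148*(14) = 11]
q=1: r=3, s=11, t=-17   [229*(11) + 148*(-17) = 3]
q=3: r=2, s=-42, t=65   [229*(-42) + 148*(65) = 2]
q=1: r=1, s=53, t=-82   [229*(53) + 148*(-82) = 1]
q=2: r=0, s=-148, t=229   [229*(-148) + 148*(229) = 0]
GCD = 1; from the row with r=1: x=53, y=-82
Check: 229*(53) + 148*(-82) = 12137 - 12136 = 1

GCD = 1, x = 53, y = -82


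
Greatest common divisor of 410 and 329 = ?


410 = 1 * 329 + 81
329 = 4 * 81 + 5
81 = 16 * 5 + 1
5 = 5 * 1 + 0
GCD = 1


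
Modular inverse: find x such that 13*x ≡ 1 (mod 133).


Use the extended Euclidean algorithm on (133, 13); each row r = 133*s + 13*t:
r=133, s=1, t=0
r=13, s=0, t=1
q=10: r=3, s=1, t=-10   [133*(1) + 13*(-10) = 3]
q=4: r=1, s=-4, t=41   [133*(-4) + 13*(41) = 1]
q=3: r=0, s=13, t=-133   [133*(13) + 13*(-133) = 0]
GCD = 1 with t = 41, so 13*(41) ≡ 1 (mod 133)
Inverse = 41 mod 133 = 41
Check: 13 * 41 = 533 ≡ 1 (mod 133)

13^(-1) ≡ 41 (mod 133)


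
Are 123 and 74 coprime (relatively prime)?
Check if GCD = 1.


Euclidean algorithm:
123 = 1 * 74 + 49
74 = 1 * 49 + 25
49 = 1 * 25 + 24
25 = 1 * 24 + 1
24 = 24 * 1 + 0
GCD(123, 74) = 1

Yes, coprime (GCD = 1)


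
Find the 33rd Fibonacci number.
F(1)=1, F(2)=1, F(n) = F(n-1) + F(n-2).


Sequence: 1, 1, 2, 3, 5, 8, 13, 21, 34, 55, 89, 144, 233, 377, 610, 987, 1597, 2584, 4181, 6765, 10946, 17711, 28657, 46368, 75025, 121393, 196418, 317811, 514229, 832040, 1346269, 2178309, 3524578
F(33) = 3524578


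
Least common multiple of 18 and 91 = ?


GCD(18, 91) = 1
LCM = 18*91/1 = 1638/1 = 1638

LCM = 1638


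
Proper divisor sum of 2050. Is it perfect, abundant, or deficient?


Proper divisors: 1, 2, 5, 10, 25, 41, 50, 82, 205, 410, 1025
Sum = 1 + 2 + 5 + 10 + 25 + 41 + 50 + 82 + 205 + 410 + 1025 = 1856
1856 < 2050 → deficient

s(2050) = 1856 (deficient)


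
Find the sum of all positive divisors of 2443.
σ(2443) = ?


Divisors of 2443: 1, 7, 349, 2443
Sum = 1 + 7 + 349 + 2443 = 2800

σ(2443) = 2800


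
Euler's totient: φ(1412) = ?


1412 = 2^2 × 353
Prime factors: 2, 353
φ(1412) = 1412 × (1-1/2) × (1-1/353)
= 1412 × 1/2 × 352/353 = 704

φ(1412) = 704


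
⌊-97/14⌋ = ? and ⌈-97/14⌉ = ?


-97/14 = -6.9286
floor = -7
ceil = -6

floor = -7, ceil = -6


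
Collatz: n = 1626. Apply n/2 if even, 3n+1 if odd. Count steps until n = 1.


1626 → 813 → 2440 → 1220 → 610 → 305 → 916 → 458 → 229 → 688 → 344 → 172 → 86 → 43 → 130 → 65 → 196 → 98 → 49 → 148 → 74 → 37 → 112 → 56 → 28 → 14 → 7 → 22 → 11 → 34 → 17 → 52 → 26 → 13 → 40 → 20 → 10 → 5 → 16 → 8 → 4 → 2 → 1
Total steps = 42

42 steps


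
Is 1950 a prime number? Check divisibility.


1950 / 2 = 975 (exact division)
1950 is NOT prime.

No, 1950 is not prime


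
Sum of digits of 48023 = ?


4 + 8 + 0 + 2 + 3 = 17


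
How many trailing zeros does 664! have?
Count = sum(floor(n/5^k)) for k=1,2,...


floor(664/5) = 132
floor(664/25) = 26
floor(664/125) = 5
floor(664/625) = 1
Total = 164

164 trailing zeros


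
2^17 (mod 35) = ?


2^1 mod 35 = 2
2^2 mod 35 = 4
2^3 mod 35 = 8
2^4 mod 35 = 16
2^5 mod 35 = 32
2^6 mod 35 = 29
2^7 mod 35 = 23
2^8 mod 35 = 11
2^9 mod 35 = 22
2^10 mod 35 = 9
2^11 mod 35 = 18
2^12 mod 35 = 1
2^13 mod 35 = 2
2^14 mod 35 = 4
2^15 mod 35 = 8
2^16 mod 35 = 16
2^17 mod 35 = 32


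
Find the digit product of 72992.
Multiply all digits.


7 × 2 × 9 × 9 × 2 = 2268


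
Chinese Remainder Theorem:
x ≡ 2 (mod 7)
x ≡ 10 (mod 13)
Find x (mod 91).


M = 7*13 = 91
M1 = M/7 = 13, M2 = M/13 = 7
M1^(-1) mod 7 = 6, M2^(-1) mod 13 = 2
x = 2*13*6 + 10*7*2 = 296
296 mod 91 = 23
Check: 23 mod 7 = 2 ✓, 23 mod 13 = 10 ✓

x ≡ 23 (mod 91)


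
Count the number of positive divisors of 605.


605 = 5^1 × 11^2
d(605) = (1+1) × (2+1) = 6

6 divisors


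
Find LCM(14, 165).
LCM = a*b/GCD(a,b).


GCD(14, 165) = 1
LCM = 14*165/1 = 2310/1 = 2310

LCM = 2310


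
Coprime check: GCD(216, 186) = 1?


Euclidean algorithm:
216 = 1 * 186 + 30
186 = 6 * 30 + 6
30 = 5 * 6 + 0
GCD(216, 186) = 6

No, not coprime (GCD = 6)


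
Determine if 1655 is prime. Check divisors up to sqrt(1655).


1655 / 5 = 331 (exact division)
1655 is NOT prime.

No, 1655 is not prime


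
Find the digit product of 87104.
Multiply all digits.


8 × 7 × 1 × 0 × 4 = 0


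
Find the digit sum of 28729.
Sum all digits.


2 + 8 + 7 + 2 + 9 = 28


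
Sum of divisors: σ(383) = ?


Divisors of 383: 1, 383
Sum = 1 + 383 = 384

σ(383) = 384


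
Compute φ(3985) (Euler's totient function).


3985 = 5 × 797
Prime factors: 5, 797
φ(3985) = 3985 × (1-1/5) × (1-1/797)
= 3985 × 4/5 × 796/797 = 3184

φ(3985) = 3184


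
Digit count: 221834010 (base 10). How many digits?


221834010 has 9 digits in base 10
floor(log10(221834010)) + 1 = floor(8.3460) + 1 = 9

9 digits (base 10)


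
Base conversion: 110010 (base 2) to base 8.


110010 (base 2) = 50 (decimal)
50 (decimal) = 62 (base 8)


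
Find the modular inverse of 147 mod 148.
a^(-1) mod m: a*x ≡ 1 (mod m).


Use the extended Euclidean algorithm on (148, 147); each row r = 148*s + 147*t:
r=148, s=1, t=0
r=147, s=0, t=1
q=1: r=1, s=1, t=-1   [148*(1) + 147*(-1) = 1]
q=147: r=0, s=-147, t=148   [148*(-147) + 147*(148) = 0]
GCD = 1 with t = -1, so 147*(-1) ≡ 1 (mod 148)
Inverse = -1 mod 148 = 147
Check: 147 * 147 = 21609 ≡ 1 (mod 148)

147^(-1) ≡ 147 (mod 148)


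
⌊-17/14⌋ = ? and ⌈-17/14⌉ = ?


-17/14 = -1.2143
floor = -2
ceil = -1

floor = -2, ceil = -1


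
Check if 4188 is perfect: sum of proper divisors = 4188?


Proper divisors of 4188: 1, 2, 3, 4, 6, 12, 349, 698, 1047, 1396, 2094
Sum = 1 + 2 + 3 + 4 + 6 + 12 + 349 + 698 + 1047 + 1396 + 2094 = 5612

No, 4188 is not perfect (5612 ≠ 4188)


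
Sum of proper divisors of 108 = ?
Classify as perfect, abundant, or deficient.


Proper divisors: 1, 2, 3, 4, 6, 9, 12, 18, 27, 36, 54
Sum = 1 + 2 + 3 + 4 + 6 + 9 + 12 + 18 + 27 + 36 + 54 = 172
172 > 108 → abundant

s(108) = 172 (abundant)


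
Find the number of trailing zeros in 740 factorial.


floor(740/5) = 148
floor(740/25) = 29
floor(740/125) = 5
floor(740/625) = 1
Total = 183

183 trailing zeros


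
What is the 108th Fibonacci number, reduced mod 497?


F(k) mod 497 for k=1..108:
1, 1, 2, 3, 5, 8, 13, 21, 34, 55, 89, 144, 233, 377, 113, 490, 106, 99, 205, 304, 12, 316, 328, 147, 475, 125, 103, 228, 331, 62, 393, 455, 351, 309, 163, 472, 138, 113, 251, 364, 118, 482, 103, 88, 191, 279, 470, 252, 225, 477, 205, 185, 390, 78, 468, 49, 20, 69, 89, 158, 247, 405, 155, 63, 218, 281, 2, 283, 285, 71, 356, 427, 286, 216, 5, 221, 226, 447, 176, 126, 302, 428, 233, 164, 397, 64, 461, 28, 489, 20, 12, 32, 44, 76, 120, 196, 316, 15, 331, 346, 180, 29, 209, 238, 447, 188, 138, 326
F(108) mod 497 = 326


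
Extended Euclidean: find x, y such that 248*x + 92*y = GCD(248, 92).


Tabular extended Euclidean (each row: r = 248*s + 92*t):
r=248, s=1, t=0
r=92, s=0, t=1
q=2: r=64, s=1, t=-2   [248*(1) + 92*(-2) = 64]
q=1: r=28, s=-1, t=3   [248*(-1) + 92*(3) = 28]
q=2: r=8, s=3, t=-8   [248*(3) + 92*(-8) = 8]
q=3: r=4, s=-10, t=27   [248*(-10) + 92*(27) = 4]
q=2: r=0, s=23, t=-62   [248*(23) + 92*(-62) = 0]
GCD = 4; from the row with r=4: x=-10, y=27
Check: 248*(-10) + 92*(27) = -2480 + 2484 = 4

GCD = 4, x = -10, y = 27


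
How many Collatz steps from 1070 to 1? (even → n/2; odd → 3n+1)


1070 → 535 → 1606 → 803 → 2410 → 1205 → 3616 → 1808 → 904 → 452 → 226 → 113 → 340 → 170 → 85 → 256 → 128 → 64 → 32 → 16 → 8 → 4 → 2 → 1
Total steps = 23

23 steps


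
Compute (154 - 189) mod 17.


154 - 189 = -35
-35 mod 17 = 16


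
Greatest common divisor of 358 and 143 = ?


358 = 2 * 143 + 72
143 = 1 * 72 + 71
72 = 1 * 71 + 1
71 = 71 * 1 + 0
GCD = 1


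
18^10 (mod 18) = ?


18^1 mod 18 = 0
18^2 mod 18 = 0
18^3 mod 18 = 0
18^4 mod 18 = 0
18^5 mod 18 = 0
18^6 mod 18 = 0
18^7 mod 18 = 0
18^8 mod 18 = 0
18^9 mod 18 = 0
18^10 mod 18 = 0


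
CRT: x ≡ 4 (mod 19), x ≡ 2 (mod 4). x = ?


M = 19*4 = 76
M1 = M/19 = 4, M2 = M/4 = 19
M1^(-1) mod 19 = 5, M2^(-1) mod 4 = 3
x = 4*4*5 + 2*19*3 = 194
194 mod 76 = 42
Check: 42 mod 19 = 4 ✓, 42 mod 4 = 2 ✓

x ≡ 42 (mod 76)


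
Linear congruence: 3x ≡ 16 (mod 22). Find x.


GCD(3, 22) = 1, unique solution
a^(-1) mod 22 = 15
x = 15 * 16 mod 22 = 20

x ≡ 20 (mod 22)


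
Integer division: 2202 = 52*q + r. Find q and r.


2202 = 52 * 42 + 18
Check: 2184 + 18 = 2202

q = 42, r = 18


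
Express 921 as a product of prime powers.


921 / 3 = 307
307 / 307 = 1
921 = 3 × 307


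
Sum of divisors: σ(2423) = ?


Divisors of 2423: 1, 2423
Sum = 1 + 2423 = 2424

σ(2423) = 2424


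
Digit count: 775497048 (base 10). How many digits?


775497048 has 9 digits in base 10
floor(log10(775497048)) + 1 = floor(8.8896) + 1 = 9

9 digits (base 10)


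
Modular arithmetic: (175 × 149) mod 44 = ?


175 × 149 = 26075
26075 mod 44 = 27


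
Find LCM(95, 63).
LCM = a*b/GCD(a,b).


GCD(95, 63) = 1
LCM = 95*63/1 = 5985/1 = 5985

LCM = 5985


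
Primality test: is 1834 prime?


1834 / 2 = 917 (exact division)
1834 is NOT prime.

No, 1834 is not prime


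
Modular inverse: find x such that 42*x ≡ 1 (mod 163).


Use the extended Euclidean algorithm on (163, 42); each row r = 163*s + 42*t:
r=163, s=1, t=0
r=42, s=0, t=1
q=3: r=37, s=1, t=-3   [163*(1) + 42*(-3) = 37]
q=1: r=5, s=-1, t=4   [163*(-1) + 42*(4) = 5]
q=7: r=2, s=8, t=-31   [163*(8) + 42*(-31) = 2]
q=2: r=1, s=-17, t=66   [163*(-17) + 42*(66) = 1]
q=2: r=0, s=42, t=-163   [163*(42) + 42*(-163) = 0]
GCD = 1 with t = 66, so 42*(66) ≡ 1 (mod 163)
Inverse = 66 mod 163 = 66
Check: 42 * 66 = 2772 ≡ 1 (mod 163)

42^(-1) ≡ 66 (mod 163)


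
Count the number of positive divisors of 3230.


3230 = 2^1 × 5^1 × 17^1 × 19^1
d(3230) = (1+1) × (1+1) × (1+1) × (1+1) = 16

16 divisors


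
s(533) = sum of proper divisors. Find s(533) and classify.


Proper divisors: 1, 13, 41
Sum = 1 + 13 + 41 = 55
55 < 533 → deficient

s(533) = 55 (deficient)


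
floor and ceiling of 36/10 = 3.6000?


36/10 = 3.6000
floor = 3
ceil = 4

floor = 3, ceil = 4


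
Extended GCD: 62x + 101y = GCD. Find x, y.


Tabular extended Euclidean (each row: r = 62*s + 101*t):
r=62, s=1, t=0
r=101, s=0, t=1
q=0: r=62, s=1, t=0   [62*(1) + 101*(0) = 62]
q=1: r=39, s=-1, t=1   [62*(-1) + 101*(1) = 39]
q=1: r=23, s=2, t=-1   [62*(2) + 101*(-1) = 23]
q=1: r=16, s=-3, t=2   [62*(-3) + 101*(2) = 16]
q=1: r=7, s=5, t=-3   [62*(5) + 101*(-3) = 7]
q=2: r=2, s=-13, t=8   [62*(-13) + 101*(8) = 2]
q=3: r=1, s=44, t=-27   [62*(44) + 101*(-27) = 1]
q=2: r=0, s=-101, t=62   [62*(-101) + 101*(62) = 0]
GCD = 1; from the row with r=1: x=44, y=-27
Check: 62*(44) + 101*(-27) = 2728 - 2727 = 1

GCD = 1, x = 44, y = -27


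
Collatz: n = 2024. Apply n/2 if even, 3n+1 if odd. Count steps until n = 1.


2024 → 1012 → 506 → 253 → 760 → 380 → 190 → 95 → 286 → 143 → 430 → 215 → 646 → 323 → 970 → 485 → 1456 → 728 → 364 → 182 → 91 → 274 → 137 → 412 → 206 → 103 → 310 → 155 → 466 → 233 → 700 → 350 → 175 → 526 → 263 → 790 → 395 → 1186 → 593 → 1780 → 890 → 445 → 1336 → 668 → 334 → 167 → 502 → 251 → 754 → 377 → 1132 → 566 → 283 → 850 → 425 → 1276 → 638 → 319 → 958 → 479 → 1438 → 719 → 2158 → 1079 → 3238 → 1619 → 4858 → 2429 → 7288 → 3644 → 1822 → 911 → 2734 → 1367 → 4102 → 2051 → 6154 → 3077 → 9232 → 4616 → 2308 → 1154 → 577 → 1732 → 866 → 433 → 1300 → 650 → 325 → 976 → 488 → 244 → 122 → 61 → 184 → 92 → 46 → 23 → 70 → 35 → 106 → 53 → 160 → 80 → 40 → 20 → 10 → 5 → 16 → 8 → 4 → 2 → 1
Total steps = 112

112 steps


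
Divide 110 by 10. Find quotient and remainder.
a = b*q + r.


110 = 10 * 11 + 0
Check: 110 + 0 = 110

q = 11, r = 0


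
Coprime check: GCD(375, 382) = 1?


Euclidean algorithm:
382 = 1 * 375 + 7
375 = 53 * 7 + 4
7 = 1 * 4 + 3
4 = 1 * 3 + 1
3 = 3 * 1 + 0
GCD(375, 382) = 1

Yes, coprime (GCD = 1)


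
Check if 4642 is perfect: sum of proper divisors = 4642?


Proper divisors of 4642: 1, 2, 11, 22, 211, 422, 2321
Sum = 1 + 2 + 11 + 22 + 211 + 422 + 2321 = 2990

No, 4642 is not perfect (2990 ≠ 4642)


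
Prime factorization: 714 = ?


714 / 2 = 357
357 / 3 = 119
119 / 7 = 17
17 / 17 = 1
714 = 2 × 3 × 7 × 17


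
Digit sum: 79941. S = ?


7 + 9 + 9 + 4 + 1 = 30


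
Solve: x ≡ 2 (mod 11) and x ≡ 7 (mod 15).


M = 11*15 = 165
M1 = M/11 = 15, M2 = M/15 = 11
M1^(-1) mod 11 = 3, M2^(-1) mod 15 = 11
x = 2*15*3 + 7*11*11 = 937
937 mod 165 = 112
Check: 112 mod 11 = 2 ✓, 112 mod 15 = 7 ✓

x ≡ 112 (mod 165)


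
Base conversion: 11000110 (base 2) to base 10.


11000110 (base 2) = 198 (decimal)
198 (decimal) = 198 (base 10)


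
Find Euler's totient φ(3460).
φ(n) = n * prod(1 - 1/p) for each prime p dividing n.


3460 = 2^2 × 5 × 173
Prime factors: 2, 5, 173
φ(3460) = 3460 × (1-1/2) × (1-1/5) × (1-1/173)
= 3460 × 1/2 × 4/5 × 172/173 = 1376

φ(3460) = 1376


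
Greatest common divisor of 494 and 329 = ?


494 = 1 * 329 + 165
329 = 1 * 165 + 164
165 = 1 * 164 + 1
164 = 164 * 1 + 0
GCD = 1


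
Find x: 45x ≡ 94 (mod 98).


GCD(45, 98) = 1, unique solution
a^(-1) mod 98 = 61
x = 61 * 94 mod 98 = 50

x ≡ 50 (mod 98)


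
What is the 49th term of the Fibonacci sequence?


Sequence: 1, 1, 2, 3, 5, 8, 13, 21, 34, 55, 89, 144, 233, 377, 610, 987, 1597, 2584, 4181, 6765, 10946, 17711, 28657, 46368, 75025, 121393, 196418, 317811, 514229, 832040, 1346269, 2178309, 3524578, 5702887, 9227465, 14930352, 24157817, 39088169, 63245986, 102334155, 165580141, 267914296, 433494437, 701408733, 1134903170, 1836311903, 2971215073, 4807526976, 7778742049
F(49) = 7778742049


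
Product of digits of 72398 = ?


7 × 2 × 3 × 9 × 8 = 3024


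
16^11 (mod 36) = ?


16^1 mod 36 = 16
16^2 mod 36 = 4
16^3 mod 36 = 28
16^4 mod 36 = 16
16^5 mod 36 = 4
16^6 mod 36 = 28
16^7 mod 36 = 16
16^8 mod 36 = 4
16^9 mod 36 = 28
16^10 mod 36 = 16
16^11 mod 36 = 4


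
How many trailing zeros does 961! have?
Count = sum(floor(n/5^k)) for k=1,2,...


floor(961/5) = 192
floor(961/25) = 38
floor(961/125) = 7
floor(961/625) = 1
Total = 238

238 trailing zeros


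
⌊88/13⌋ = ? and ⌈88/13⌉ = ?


88/13 = 6.7692
floor = 6
ceil = 7

floor = 6, ceil = 7


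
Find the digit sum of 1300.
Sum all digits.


1 + 3 + 0 + 0 = 4


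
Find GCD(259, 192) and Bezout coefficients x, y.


Tabular extended Euclidean (each row: r = 259*s + 192*t):
r=259, s=1, t=0
r=192, s=0, t=1
q=1: r=67, s=1, t=-1   [259*(1) + 192*(-1) = 67]
q=2: r=58, s=-2, t=3   [259*(-2) + 192*(3) = 58]
q=1: r=9, s=3, t=-4   [259*(3) + 192*(-4) = 9]
q=6: r=4, s=-20, t=27   [259*(-20) + 192*(27) = 4]
q=2: r=1, s=43, t=-58   [259*(43) + 192*(-58) = 1]
q=4: r=0, s=-192, t=259   [259*(-192) + 192*(259) = 0]
GCD = 1; from the row with r=1: x=43, y=-58
Check: 259*(43) + 192*(-58) = 11137 - 11136 = 1

GCD = 1, x = 43, y = -58


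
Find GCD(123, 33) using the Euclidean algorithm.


123 = 3 * 33 + 24
33 = 1 * 24 + 9
24 = 2 * 9 + 6
9 = 1 * 6 + 3
6 = 2 * 3 + 0
GCD = 3


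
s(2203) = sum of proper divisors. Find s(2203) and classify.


Proper divisors: 1
Sum = 1 = 1
1 < 2203 → deficient

s(2203) = 1 (deficient)


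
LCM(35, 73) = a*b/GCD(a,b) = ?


GCD(35, 73) = 1
LCM = 35*73/1 = 2555/1 = 2555

LCM = 2555


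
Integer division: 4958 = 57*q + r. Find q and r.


4958 = 57 * 86 + 56
Check: 4902 + 56 = 4958

q = 86, r = 56


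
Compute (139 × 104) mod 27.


139 × 104 = 14456
14456 mod 27 = 11


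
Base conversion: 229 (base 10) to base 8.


229 (base 10) = 229 (decimal)
229 (decimal) = 345 (base 8)


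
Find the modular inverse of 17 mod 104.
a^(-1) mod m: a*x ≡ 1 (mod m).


Use the extended Euclidean algorithm on (104, 17); each row r = 104*s + 17*t:
r=104, s=1, t=0
r=17, s=0, t=1
q=6: r=2, s=1, t=-6   [104*(1) + 17*(-6) = 2]
q=8: r=1, s=-8, t=49   [104*(-8) + 17*(49) = 1]
q=2: r=0, s=17, t=-104   [104*(17) + 17*(-104) = 0]
GCD = 1 with t = 49, so 17*(49) ≡ 1 (mod 104)
Inverse = 49 mod 104 = 49
Check: 17 * 49 = 833 ≡ 1 (mod 104)

17^(-1) ≡ 49 (mod 104)


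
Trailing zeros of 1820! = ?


floor(1820/5) = 364
floor(1820/25) = 72
floor(1820/125) = 14
floor(1820/625) = 2
Total = 452

452 trailing zeros


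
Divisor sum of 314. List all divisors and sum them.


Divisors of 314: 1, 2, 157, 314
Sum = 1 + 2 + 157 + 314 = 474

σ(314) = 474


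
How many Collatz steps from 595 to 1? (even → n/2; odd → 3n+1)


595 → 1786 → 893 → 2680 → 1340 → 670 → 335 → 1006 → 503 → 1510 → 755 → 2266 → 1133 → 3400 → 1700 → 850 → 425 → 1276 → 638 → 319 → 958 → 479 → 1438 → 719 → 2158 → 1079 → 3238 → 1619 → 4858 → 2429 → 7288 → 3644 → 1822 → 911 → 2734 → 1367 → 4102 → 2051 → 6154 → 3077 → 9232 → 4616 → 2308 → 1154 → 577 → 1732 → 866 → 433 → 1300 → 650 → 325 → 976 → 488 → 244 → 122 → 61 → 184 → 92 → 46 → 23 → 70 → 35 → 106 → 53 → 160 → 80 → 40 → 20 → 10 → 5 → 16 → 8 → 4 → 2 → 1
Total steps = 74

74 steps


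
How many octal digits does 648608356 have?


648608356 in base 8 = 4652175144
Number of digits = 10

10 digits (base 8)


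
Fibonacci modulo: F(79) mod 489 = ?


F(k) mod 489 for k=1..79:
1, 1, 2, 3, 5, 8, 13, 21, 34, 55, 89, 144, 233, 377, 121, 9, 130, 139, 269, 408, 188, 107, 295, 402, 208, 121, 329, 450, 290, 251, 52, 303, 355, 169, 35, 204, 239, 443, 193, 147, 340, 487, 338, 336, 185, 32, 217, 249, 466, 226, 203, 429, 143, 83, 226, 309, 46, 355, 401, 267, 179, 446, 136, 93, 229, 322, 62, 384, 446, 341, 298, 150, 448, 109, 68, 177, 245, 422, 178
F(79) mod 489 = 178


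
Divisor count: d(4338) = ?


4338 = 2^1 × 3^2 × 241^1
d(4338) = (1+1) × (2+1) × (1+1) = 12

12 divisors


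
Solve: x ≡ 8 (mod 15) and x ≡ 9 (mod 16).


M = 15*16 = 240
M1 = M/15 = 16, M2 = M/16 = 15
M1^(-1) mod 15 = 1, M2^(-1) mod 16 = 15
x = 8*16*1 + 9*15*15 = 2153
2153 mod 240 = 233
Check: 233 mod 15 = 8 ✓, 233 mod 16 = 9 ✓

x ≡ 233 (mod 240)


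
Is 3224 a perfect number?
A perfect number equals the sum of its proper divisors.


Proper divisors of 3224: 1, 2, 4, 8, 13, 26, 31, 52, 62, 104, 124, 248, 403, 806, 1612
Sum = 1 + 2 + 4 + 8 + 13 + 26 + 31 + 52 + 62 + 104 + 124 + 248 + 403 + 806 + 1612 = 3496

No, 3224 is not perfect (3496 ≠ 3224)


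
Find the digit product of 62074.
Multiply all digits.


6 × 2 × 0 × 7 × 4 = 0


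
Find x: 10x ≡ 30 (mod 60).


GCD(10, 60) = 10 divides 30
Divide: 1x ≡ 3 (mod 6)
x ≡ 3 (mod 6)


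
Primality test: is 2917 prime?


Check divisors up to sqrt(2917) = 54.0093
No divisors found.
2917 is prime.

Yes, 2917 is prime


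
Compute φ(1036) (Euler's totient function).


1036 = 2^2 × 7 × 37
Prime factors: 2, 7, 37
φ(1036) = 1036 × (1-1/2) × (1-1/7) × (1-1/37)
= 1036 × 1/2 × 6/7 × 36/37 = 432

φ(1036) = 432


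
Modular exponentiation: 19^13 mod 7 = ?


19^1 mod 7 = 5
19^2 mod 7 = 4
19^3 mod 7 = 6
19^4 mod 7 = 2
19^5 mod 7 = 3
19^6 mod 7 = 1
19^7 mod 7 = 5
19^8 mod 7 = 4
19^9 mod 7 = 6
19^10 mod 7 = 2
19^11 mod 7 = 3
19^12 mod 7 = 1
19^13 mod 7 = 5


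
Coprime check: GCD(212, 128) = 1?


Euclidean algorithm:
212 = 1 * 128 + 84
128 = 1 * 84 + 44
84 = 1 * 44 + 40
44 = 1 * 40 + 4
40 = 10 * 4 + 0
GCD(212, 128) = 4

No, not coprime (GCD = 4)


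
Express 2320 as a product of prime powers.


2320 / 2 = 1160
1160 / 2 = 580
580 / 2 = 290
290 / 2 = 145
145 / 5 = 29
29 / 29 = 1
2320 = 2^4 × 5 × 29


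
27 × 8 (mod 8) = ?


27 × 8 = 216
216 mod 8 = 0


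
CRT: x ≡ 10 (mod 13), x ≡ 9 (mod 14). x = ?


M = 13*14 = 182
M1 = M/13 = 14, M2 = M/14 = 13
M1^(-1) mod 13 = 1, M2^(-1) mod 14 = 13
x = 10*14*1 + 9*13*13 = 1661
1661 mod 182 = 23
Check: 23 mod 13 = 10 ✓, 23 mod 14 = 9 ✓

x ≡ 23 (mod 182)


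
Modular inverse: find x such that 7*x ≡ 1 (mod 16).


Use the extended Euclidean algorithm on (16, 7); each row r = 16*s + 7*t:
r=16, s=1, t=0
r=7, s=0, t=1
q=2: r=2, s=1, t=-2   [16*(1) + 7*(-2) = 2]
q=3: r=1, s=-3, t=7   [16*(-3) + 7*(7) = 1]
q=2: r=0, s=7, t=-16   [16*(7) + 7*(-16) = 0]
GCD = 1 with t = 7, so 7*(7) ≡ 1 (mod 16)
Inverse = 7 mod 16 = 7
Check: 7 * 7 = 49 ≡ 1 (mod 16)

7^(-1) ≡ 7 (mod 16)


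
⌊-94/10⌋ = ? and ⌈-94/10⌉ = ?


-94/10 = -9.4000
floor = -10
ceil = -9

floor = -10, ceil = -9


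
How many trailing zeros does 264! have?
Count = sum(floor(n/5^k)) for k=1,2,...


floor(264/5) = 52
floor(264/25) = 10
floor(264/125) = 2
Total = 64

64 trailing zeros


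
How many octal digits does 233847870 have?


233847870 in base 8 = 1574036076
Number of digits = 10

10 digits (base 8)


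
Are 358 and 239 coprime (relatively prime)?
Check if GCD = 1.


Euclidean algorithm:
358 = 1 * 239 + 119
239 = 2 * 119 + 1
119 = 119 * 1 + 0
GCD(358, 239) = 1

Yes, coprime (GCD = 1)


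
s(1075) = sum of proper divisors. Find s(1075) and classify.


Proper divisors: 1, 5, 25, 43, 215
Sum = 1 + 5 + 25 + 43 + 215 = 289
289 < 1075 → deficient

s(1075) = 289 (deficient)


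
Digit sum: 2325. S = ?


2 + 3 + 2 + 5 = 12


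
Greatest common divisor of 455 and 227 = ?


455 = 2 * 227 + 1
227 = 227 * 1 + 0
GCD = 1


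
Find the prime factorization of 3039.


3039 / 3 = 1013
1013 / 1013 = 1
3039 = 3 × 1013


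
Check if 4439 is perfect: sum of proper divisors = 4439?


Proper divisors of 4439: 1, 23, 193
Sum = 1 + 23 + 193 = 217

No, 4439 is not perfect (217 ≠ 4439)


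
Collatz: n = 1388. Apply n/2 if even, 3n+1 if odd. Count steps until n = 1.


1388 → 694 → 347 → 1042 → 521 → 1564 → 782 → 391 → 1174 → 587 → 1762 → 881 → 2644 → 1322 → 661 → 1984 → 992 → 496 → 248 → 124 → 62 → 31 → 94 → 47 → 142 → 71 → 214 → 107 → 322 → 161 → 484 → 242 → 121 → 364 → 182 → 91 → 274 → 137 → 412 → 206 → 103 → 310 → 155 → 466 → 233 → 700 → 350 → 175 → 526 → 263 → 790 → 395 → 1186 → 593 → 1780 → 890 → 445 → 1336 → 668 → 334 → 167 → 502 → 251 → 754 → 377 → 1132 → 566 → 283 → 850 → 425 → 1276 → 638 → 319 → 958 → 479 → 1438 → 719 → 2158 → 1079 → 3238 → 1619 → 4858 → 2429 → 7288 → 3644 → 1822 → 911 → 2734 → 1367 → 4102 → 2051 → 6154 → 3077 → 9232 → 4616 → 2308 → 1154 → 577 → 1732 → 866 → 433 → 1300 → 650 → 325 → 976 → 488 → 244 → 122 → 61 → 184 → 92 → 46 → 23 → 70 → 35 → 106 → 53 → 160 → 80 → 40 → 20 → 10 → 5 → 16 → 8 → 4 → 2 → 1
Total steps = 127

127 steps


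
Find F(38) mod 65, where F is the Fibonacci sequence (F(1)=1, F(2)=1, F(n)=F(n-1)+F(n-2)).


F(k) mod 65 for k=1..38:
1, 1, 2, 3, 5, 8, 13, 21, 34, 55, 24, 14, 38, 52, 25, 12, 37, 49, 21, 5, 26, 31, 57, 23, 15, 38, 53, 26, 14, 40, 54, 29, 18, 47, 0, 47, 47, 29
F(38) mod 65 = 29


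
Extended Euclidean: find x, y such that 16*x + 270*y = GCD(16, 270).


Tabular extended Euclidean (each row: r = 16*s + 270*t):
r=16, s=1, t=0
r=270, s=0, t=1
q=0: r=16, s=1, t=0   [16*(1) + 270*(0) = 16]
q=16: r=14, s=-16, t=1   [16*(-16) + 270*(1) = 14]
q=1: r=2, s=17, t=-1   [16*(17) + 270*(-1) = 2]
q=7: r=0, s=-135, t=8   [16*(-135) + 270*(8) = 0]
GCD = 2; from the row with r=2: x=17, y=-1
Check: 16*(17) + 270*(-1) = 272 - 270 = 2

GCD = 2, x = 17, y = -1


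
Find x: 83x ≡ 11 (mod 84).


GCD(83, 84) = 1, unique solution
a^(-1) mod 84 = 83
x = 83 * 11 mod 84 = 73

x ≡ 73 (mod 84)


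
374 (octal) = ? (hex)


374 (base 8) = 252 (decimal)
252 (decimal) = FC (base 16)


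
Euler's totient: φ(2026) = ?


2026 = 2 × 1013
Prime factors: 2, 1013
φ(2026) = 2026 × (1-1/2) × (1-1/1013)
= 2026 × 1/2 × 1012/1013 = 1012

φ(2026) = 1012


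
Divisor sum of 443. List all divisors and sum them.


Divisors of 443: 1, 443
Sum = 1 + 443 = 444

σ(443) = 444


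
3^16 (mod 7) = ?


3^1 mod 7 = 3
3^2 mod 7 = 2
3^3 mod 7 = 6
3^4 mod 7 = 4
3^5 mod 7 = 5
3^6 mod 7 = 1
3^7 mod 7 = 3
3^8 mod 7 = 2
3^9 mod 7 = 6
3^10 mod 7 = 4
3^11 mod 7 = 5
3^12 mod 7 = 1
3^13 mod 7 = 3
3^14 mod 7 = 2
3^15 mod 7 = 6
3^16 mod 7 = 4


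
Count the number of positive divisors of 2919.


2919 = 3^1 × 7^1 × 139^1
d(2919) = (1+1) × (1+1) × (1+1) = 8

8 divisors


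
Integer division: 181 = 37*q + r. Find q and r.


181 = 37 * 4 + 33
Check: 148 + 33 = 181

q = 4, r = 33


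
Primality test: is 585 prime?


585 / 3 = 195 (exact division)
585 is NOT prime.

No, 585 is not prime


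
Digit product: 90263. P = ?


9 × 0 × 2 × 6 × 3 = 0


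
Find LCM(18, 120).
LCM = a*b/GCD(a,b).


GCD(18, 120) = 6
LCM = 18*120/6 = 2160/6 = 360

LCM = 360


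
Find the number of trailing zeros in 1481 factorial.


floor(1481/5) = 296
floor(1481/25) = 59
floor(1481/125) = 11
floor(1481/625) = 2
Total = 368

368 trailing zeros


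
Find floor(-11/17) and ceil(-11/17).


-11/17 = -0.6471
floor = -1
ceil = 0

floor = -1, ceil = 0


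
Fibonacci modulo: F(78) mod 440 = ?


F(k) mod 440 for k=1..78:
1, 1, 2, 3, 5, 8, 13, 21, 34, 55, 89, 144, 233, 377, 170, 107, 277, 384, 221, 165, 386, 111, 57, 168, 225, 393, 178, 131, 309, 0, 309, 309, 178, 47, 225, 272, 57, 329, 386, 275, 221, 56, 277, 333, 170, 63, 233, 296, 89, 385, 34, 419, 13, 432, 5, 437, 2, 439, 1, 0, 1, 1, 2, 3, 5, 8, 13, 21, 34, 55, 89, 144, 233, 377, 170, 107, 277, 384
F(78) mod 440 = 384


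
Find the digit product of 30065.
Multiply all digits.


3 × 0 × 0 × 6 × 5 = 0


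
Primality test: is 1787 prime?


Check divisors up to sqrt(1787) = 42.2729
No divisors found.
1787 is prime.

Yes, 1787 is prime


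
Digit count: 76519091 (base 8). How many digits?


76519091 in base 8 = 443713263
Number of digits = 9

9 digits (base 8)


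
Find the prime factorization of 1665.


1665 / 3 = 555
555 / 3 = 185
185 / 5 = 37
37 / 37 = 1
1665 = 3^2 × 5 × 37


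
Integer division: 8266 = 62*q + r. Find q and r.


8266 = 62 * 133 + 20
Check: 8246 + 20 = 8266

q = 133, r = 20


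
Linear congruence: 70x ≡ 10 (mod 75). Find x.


GCD(70, 75) = 5 divides 10
Divide: 14x ≡ 2 (mod 15)
x ≡ 13 (mod 15)


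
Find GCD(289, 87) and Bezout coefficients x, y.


Tabular extended Euclidean (each row: r = 289*s + 87*t):
r=289, s=1, t=0
r=87, s=0, t=1
q=3: r=28, s=1, t=-3   [289*(1) + 87*(-3) = 28]
q=3: r=3, s=-3, t=10   [289*(-3) + 87*(10) = 3]
q=9: r=1, s=28, t=-93   [289*(28) + 87*(-93) = 1]
q=3: r=0, s=-87, t=289   [289*(-87) + 87*(289) = 0]
GCD = 1; from the row with r=1: x=28, y=-93
Check: 289*(28) + 87*(-93) = 8092 - 8091 = 1

GCD = 1, x = 28, y = -93


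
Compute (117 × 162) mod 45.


117 × 162 = 18954
18954 mod 45 = 9


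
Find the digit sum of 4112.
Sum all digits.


4 + 1 + 1 + 2 = 8


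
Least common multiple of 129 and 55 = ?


GCD(129, 55) = 1
LCM = 129*55/1 = 7095/1 = 7095

LCM = 7095


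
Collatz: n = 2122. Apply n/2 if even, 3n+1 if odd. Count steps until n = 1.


2122 → 1061 → 3184 → 1592 → 796 → 398 → 199 → 598 → 299 → 898 → 449 → 1348 → 674 → 337 → 1012 → 506 → 253 → 760 → 380 → 190 → 95 → 286 → 143 → 430 → 215 → 646 → 323 → 970 → 485 → 1456 → 728 → 364 → 182 → 91 → 274 → 137 → 412 → 206 → 103 → 310 → 155 → 466 → 233 → 700 → 350 → 175 → 526 → 263 → 790 → 395 → 1186 → 593 → 1780 → 890 → 445 → 1336 → 668 → 334 → 167 → 502 → 251 → 754 → 377 → 1132 → 566 → 283 → 850 → 425 → 1276 → 638 → 319 → 958 → 479 → 1438 → 719 → 2158 → 1079 → 3238 → 1619 → 4858 → 2429 → 7288 → 3644 → 1822 → 911 → 2734 → 1367 → 4102 → 2051 → 6154 → 3077 → 9232 → 4616 → 2308 → 1154 → 577 → 1732 → 866 → 433 → 1300 → 650 → 325 → 976 → 488 → 244 → 122 → 61 → 184 → 92 → 46 → 23 → 70 → 35 → 106 → 53 → 160 → 80 → 40 → 20 → 10 → 5 → 16 → 8 → 4 → 2 → 1
Total steps = 125

125 steps


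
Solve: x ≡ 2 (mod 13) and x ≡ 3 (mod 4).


M = 13*4 = 52
M1 = M/13 = 4, M2 = M/4 = 13
M1^(-1) mod 13 = 10, M2^(-1) mod 4 = 1
x = 2*4*10 + 3*13*1 = 119
119 mod 52 = 15
Check: 15 mod 13 = 2 ✓, 15 mod 4 = 3 ✓

x ≡ 15 (mod 52)


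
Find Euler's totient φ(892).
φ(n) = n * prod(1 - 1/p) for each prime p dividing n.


892 = 2^2 × 223
Prime factors: 2, 223
φ(892) = 892 × (1-1/2) × (1-1/223)
= 892 × 1/2 × 222/223 = 444

φ(892) = 444


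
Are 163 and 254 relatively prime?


Euclidean algorithm:
254 = 1 * 163 + 91
163 = 1 * 91 + 72
91 = 1 * 72 + 19
72 = 3 * 19 + 15
19 = 1 * 15 + 4
15 = 3 * 4 + 3
4 = 1 * 3 + 1
3 = 3 * 1 + 0
GCD(163, 254) = 1

Yes, coprime (GCD = 1)


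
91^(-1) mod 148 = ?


Use the extended Euclidean algorithm on (148, 91); each row r = 148*s + 91*t:
r=148, s=1, t=0
r=91, s=0, t=1
q=1: r=57, s=1, t=-1   [148*(1) + 91*(-1) = 57]
q=1: r=34, s=-1, t=2   [148*(-1) + 91*(2) = 34]
q=1: r=23, s=2, t=-3   [148*(2) + 91*(-3) = 23]
q=1: r=11, s=-3, t=5   [148*(-3) + 91*(5) = 11]
q=2: r=1, s=8, t=-13   [148*(8) + 91*(-13) = 1]
q=11: r=0, s=-91, t=148   [148*(-91) + 91*(148) = 0]
GCD = 1 with t = -13, so 91*(-13) ≡ 1 (mod 148)
Inverse = -13 mod 148 = 135
Check: 91 * 135 = 12285 ≡ 1 (mod 148)

91^(-1) ≡ 135 (mod 148)


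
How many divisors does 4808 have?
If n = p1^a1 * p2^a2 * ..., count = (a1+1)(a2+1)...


4808 = 2^3 × 601^1
d(4808) = (3+1) × (1+1) = 8

8 divisors


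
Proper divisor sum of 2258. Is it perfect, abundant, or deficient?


Proper divisors: 1, 2, 1129
Sum = 1 + 2 + 1129 = 1132
1132 < 2258 → deficient

s(2258) = 1132 (deficient)


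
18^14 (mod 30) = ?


18^1 mod 30 = 18
18^2 mod 30 = 24
18^3 mod 30 = 12
18^4 mod 30 = 6
18^5 mod 30 = 18
18^6 mod 30 = 24
18^7 mod 30 = 12
18^8 mod 30 = 6
18^9 mod 30 = 18
18^10 mod 30 = 24
18^11 mod 30 = 12
18^12 mod 30 = 6
18^13 mod 30 = 18
18^14 mod 30 = 24


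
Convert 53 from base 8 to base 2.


53 (base 8) = 43 (decimal)
43 (decimal) = 101011 (base 2)


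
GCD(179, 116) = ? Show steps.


179 = 1 * 116 + 63
116 = 1 * 63 + 53
63 = 1 * 53 + 10
53 = 5 * 10 + 3
10 = 3 * 3 + 1
3 = 3 * 1 + 0
GCD = 1


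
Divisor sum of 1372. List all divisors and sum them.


Divisors of 1372: 1, 2, 4, 7, 14, 28, 49, 98, 196, 343, 686, 1372
Sum = 1 + 2 + 4 + 7 + 14 + 28 + 49 + 98 + 196 + 343 + 686 + 1372 = 2800

σ(1372) = 2800


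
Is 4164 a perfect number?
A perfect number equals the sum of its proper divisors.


Proper divisors of 4164: 1, 2, 3, 4, 6, 12, 347, 694, 1041, 1388, 2082
Sum = 1 + 2 + 3 + 4 + 6 + 12 + 347 + 694 + 1041 + 1388 + 2082 = 5580

No, 4164 is not perfect (5580 ≠ 4164)


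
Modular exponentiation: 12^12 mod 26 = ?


12^1 mod 26 = 12
12^2 mod 26 = 14
12^3 mod 26 = 12
12^4 mod 26 = 14
12^5 mod 26 = 12
12^6 mod 26 = 14
12^7 mod 26 = 12
12^8 mod 26 = 14
12^9 mod 26 = 12
12^10 mod 26 = 14
12^11 mod 26 = 12
12^12 mod 26 = 14


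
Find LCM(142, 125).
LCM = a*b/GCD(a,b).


GCD(142, 125) = 1
LCM = 142*125/1 = 17750/1 = 17750

LCM = 17750


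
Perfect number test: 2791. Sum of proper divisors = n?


Proper divisors of 2791: 1
Sum = 1 = 1

No, 2791 is not perfect (1 ≠ 2791)


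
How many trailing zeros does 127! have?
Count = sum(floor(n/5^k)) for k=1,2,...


floor(127/5) = 25
floor(127/25) = 5
floor(127/125) = 1
Total = 31

31 trailing zeros
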